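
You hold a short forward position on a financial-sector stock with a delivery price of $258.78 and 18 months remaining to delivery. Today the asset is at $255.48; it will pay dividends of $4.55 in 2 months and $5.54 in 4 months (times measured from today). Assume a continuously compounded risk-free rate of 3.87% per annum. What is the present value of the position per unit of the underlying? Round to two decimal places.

-$1.30

PV(remaining dividends) I = 4.55·e^(−0.0387·2/12) + 5.54·e^(−0.0387·4/12) = 9.9897
Current forward F = (S − I)·e^(rT) = (255.48 − 9.9897)·e^(0.0387·18/12) = 245.4903 × 1.059768 = 260.1628
Value (long) = (F − K)·e^(−rT) = (260.1628 − 258.78) × 0.943603 = 1.3048
Short position value = −(long value) = -$1.30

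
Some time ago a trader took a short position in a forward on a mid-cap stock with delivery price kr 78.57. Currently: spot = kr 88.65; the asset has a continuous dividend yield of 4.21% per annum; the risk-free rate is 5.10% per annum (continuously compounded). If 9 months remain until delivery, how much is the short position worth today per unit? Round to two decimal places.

-kr 10.27

Current fair forward for the remaining 9 months: F = S·e^((r − q)·T), (r − q) = 0.0510 − 0.0421 = 0.0089
F = 88.65 · e^(0.0089 × 9/12) = 88.65 × 1.006697 = 89.2437
Value of long forward = (F − K)·e^(−rT) = (89.2437 − 78.57) · e^(−0.0510·9/12)
= 10.6737 × 0.962472 = 10.27
Short position value = −(long value) = -kr 10.27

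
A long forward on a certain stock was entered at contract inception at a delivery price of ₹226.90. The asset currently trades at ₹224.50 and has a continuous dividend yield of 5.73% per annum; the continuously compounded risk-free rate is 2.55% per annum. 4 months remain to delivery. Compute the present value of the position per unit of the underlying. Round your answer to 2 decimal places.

Current fair forward for the remaining 4 months: F = S·e^((r − q)·T), (r − q) = 0.0255 − 0.0573 = -0.0318
F = 224.50 · e^(-0.0318 × 4/12) = 224.50 × 0.989456 = 222.1329
Value of long forward = (F − K)·e^(−rT) = (222.1329 − 226.90) · e^(−0.0255·4/12)
= -4.7671 × 0.991536 = -4.73

-₹4.73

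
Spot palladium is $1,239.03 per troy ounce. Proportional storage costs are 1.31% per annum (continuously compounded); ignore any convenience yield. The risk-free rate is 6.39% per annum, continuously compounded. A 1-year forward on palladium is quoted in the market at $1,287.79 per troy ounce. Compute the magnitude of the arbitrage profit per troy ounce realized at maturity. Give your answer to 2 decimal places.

Fair forward: F* = S·e^(carry·T), with carry = (r + u) = 0.0639 + 0.0131 = 0.0770
F* = 1239.03 · e^(0.0770 × 12/12) = 1239.03 · e^0.07700000 = 1239.03 × 1.08004208 = $1338.2045
Market $1287.79 < fair $1338.2045: forward underpriced → reverse cash-and-carry (short spot, go long the forward).
At maturity, profit = |F_mkt − F*| = |1287.79 − 1338.2045| = $50.41 per troy ounce

$50.41 per troy ounce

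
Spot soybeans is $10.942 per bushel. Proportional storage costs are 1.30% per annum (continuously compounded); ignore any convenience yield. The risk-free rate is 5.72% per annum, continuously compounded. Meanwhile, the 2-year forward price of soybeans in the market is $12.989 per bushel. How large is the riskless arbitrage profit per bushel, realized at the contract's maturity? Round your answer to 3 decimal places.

$0.398 per bushel

Fair forward: F* = S·e^(carry·T), with carry = (r + u) = 0.0572 + 0.0130 = 0.0702
F* = 10.942 · e^(0.0702 × 2) = 10.942 · e^0.140400 = 10.942 × 1.150734 = $12.5913
Market $12.989 > fair $12.5913: forward overpriced → cash-and-carry (buy spot, short the forward).
At maturity, profit = |F_mkt − F*| = |12.989 − 12.5913| = $0.398 per bushel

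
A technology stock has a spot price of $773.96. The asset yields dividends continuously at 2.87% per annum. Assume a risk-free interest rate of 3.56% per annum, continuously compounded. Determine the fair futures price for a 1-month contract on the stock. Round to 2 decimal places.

F = S·e^((r − q)T) = 773.96 · e^((0.0356 − 0.0287) × 1/12)
= 773.96 · e^0.000575 = 773.96 × 1.000575
F = $774.41

$774.41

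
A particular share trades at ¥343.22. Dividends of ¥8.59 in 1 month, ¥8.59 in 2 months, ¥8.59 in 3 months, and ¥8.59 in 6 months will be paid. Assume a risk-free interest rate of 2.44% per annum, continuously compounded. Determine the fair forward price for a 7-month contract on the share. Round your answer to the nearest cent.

PV(dividends) I = 8.59·e^(−0.0244·1/12) + 8.59·e^(−0.0244·2/12) + 8.59·e^(−0.0244·3/12) + 8.59·e^(−0.0244·6/12)
I = 8.5726 + 8.5551 + 8.5378 + 8.4858 = 34.1513
F = (S − I)·e^(rT) = (343.22 − 34.1513) · e^(0.0244·7/12)
= 309.0687 · e^0.014233 = 309.0687 × 1.014335 = ¥313.50

¥313.50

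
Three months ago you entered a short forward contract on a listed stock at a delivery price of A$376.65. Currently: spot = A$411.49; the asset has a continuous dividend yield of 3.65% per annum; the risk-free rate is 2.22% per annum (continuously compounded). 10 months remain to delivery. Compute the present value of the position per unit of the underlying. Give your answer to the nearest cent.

Current fair forward for the remaining 10 months: F = S·e^((r − q)·T), (r − q) = 0.0222 − 0.0365 = -0.0143
F = 411.49 · e^(-0.0143 × 10/12) = 411.49 × 0.988154 = 406.6155
Value of long forward = (F − K)·e^(−rT) = (406.6155 − 376.65) · e^(−0.0222·10/12)
= 29.9655 × 0.981670 = 29.42
Short position value = −(long value) = -A$29.42

-A$29.42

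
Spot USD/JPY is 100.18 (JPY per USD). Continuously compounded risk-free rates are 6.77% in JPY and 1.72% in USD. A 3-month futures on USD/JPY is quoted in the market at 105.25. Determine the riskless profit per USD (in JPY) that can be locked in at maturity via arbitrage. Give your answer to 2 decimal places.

Fair futures: F* = S·e^(carry·T), with carry = (r_JPY − r_USD) = 0.0677 − 0.0172 = 0.0505
F* = 100.18 · e^(0.0505 × 3/12) = 100.18 · e^0.012625 = 100.18 × 1.012705 = 101.4528
Market 105.25 > fair 101.4528: forward overpriced → cash-and-carry (buy spot, short the forward).
At maturity, profit = |F_mkt − F*| = |105.25 − 101.4528| = 3.80 per USD (in JPY)

3.80 per USD (in JPY)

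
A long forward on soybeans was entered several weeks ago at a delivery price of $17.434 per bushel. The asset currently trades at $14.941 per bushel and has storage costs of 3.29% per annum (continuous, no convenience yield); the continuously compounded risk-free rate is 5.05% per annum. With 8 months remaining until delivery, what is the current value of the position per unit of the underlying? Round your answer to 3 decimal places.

-$1.584 per bushel

Current fair forward for the remaining 8 months: F = S·e^((r + u)·T), (r + u) = 0.0505 + 0.0329 = 0.0834
F = 14.941 · e^(0.0834 × 8/12) = 14.941 × 1.057175 = 15.7953
Value of long forward = (F − K)·e^(−rT) = (15.7953 − 17.434) · e^(−0.0505·8/12)
= -1.6387 × 0.966894 = -1.584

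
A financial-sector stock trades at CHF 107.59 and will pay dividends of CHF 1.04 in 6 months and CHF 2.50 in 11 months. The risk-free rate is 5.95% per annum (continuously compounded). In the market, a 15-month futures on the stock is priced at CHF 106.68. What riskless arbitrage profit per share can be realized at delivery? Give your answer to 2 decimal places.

CHF 5.58 per share

PV(dividends) I = 1.04·e^(−0.0595·6/12) + 2.50·e^(−0.0595·11/12) = 3.3768
Fair futures F* = (S − I)·e^(rT) = (107.59 − 3.3768)·e^0.074375 = 104.2132 × 1.077211 = 112.2596
Market CHF 106.68 < fair 112.2596: forward underpriced → reverse cash-and-carry (short the stock, invest proceeds at r, pay the dividends, go long the forward).
Profit at T = |F_mkt − F*| = |106.68 − 112.2596| = CHF 5.58 per share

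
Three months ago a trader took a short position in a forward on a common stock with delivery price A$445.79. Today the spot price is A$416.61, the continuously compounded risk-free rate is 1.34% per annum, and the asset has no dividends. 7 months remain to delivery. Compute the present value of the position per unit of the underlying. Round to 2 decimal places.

A$25.71

Current fair forward for the remaining 7 months: F = S·e^(r·T), r = 0.0134
F = 416.61 · e^(0.0134 × 7/12) = 416.61 × 1.007847 = 419.8791
Value of long forward = (F − K)·e^(−rT) = (419.8791 − 445.79) · e^(−0.0134·7/12)
= -25.9109 × 0.992214 = -25.71
Short position value = −(long value) = A$25.71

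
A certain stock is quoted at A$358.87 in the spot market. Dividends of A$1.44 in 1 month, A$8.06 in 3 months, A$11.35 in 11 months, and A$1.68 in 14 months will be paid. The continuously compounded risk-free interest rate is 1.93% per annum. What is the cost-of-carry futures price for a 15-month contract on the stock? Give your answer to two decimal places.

PV(dividends) I = 1.44·e^(−0.0193·1/12) + 8.06·e^(−0.0193·3/12) + 11.35·e^(−0.0193·11/12) + 1.68·e^(−0.0193·14/12)
I = 1.4377 + 8.0212 + 11.1510 + 1.6426 = 22.2525
F = (S − I)·e^(rT) = (358.87 − 22.2525) · e^(0.0193·15/12)
= 336.6175 · e^0.024125 = 336.6175 × 1.024418 = A$344.84

A$344.84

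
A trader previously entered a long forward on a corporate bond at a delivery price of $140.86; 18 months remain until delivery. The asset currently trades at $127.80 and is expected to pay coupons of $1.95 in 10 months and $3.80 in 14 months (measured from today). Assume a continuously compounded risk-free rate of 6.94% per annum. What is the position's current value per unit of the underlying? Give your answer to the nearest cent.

PV(remaining coupons) I = 1.95·e^(−0.0694·10/12) + 3.80·e^(−0.0694·14/12) = 5.3449
Current forward F = (S − I)·e^(rT) = (127.80 − 5.3449)·e^(0.0694·18/12) = 122.4551 × 1.109711 = 135.8898
Value (long) = (F − K)·e^(−rT) = (135.8898 − 140.86) × 0.901135 = -4.4788
Value = -$4.48

-$4.48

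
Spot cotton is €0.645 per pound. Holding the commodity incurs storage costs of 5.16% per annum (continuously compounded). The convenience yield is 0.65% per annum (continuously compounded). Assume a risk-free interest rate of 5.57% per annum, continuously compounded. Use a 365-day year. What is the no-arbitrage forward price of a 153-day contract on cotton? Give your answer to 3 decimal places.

Net carry = r + u − y = 0.0557 + 0.0516 − 0.0065 = 0.1008
F = S·e^((r+u−y)T) = 0.645 · e^(0.1008 × 153/365) = 0.645 · e^0.042253
= 0.645 × 1.043158 = €0.673 per pound

€0.673 per pound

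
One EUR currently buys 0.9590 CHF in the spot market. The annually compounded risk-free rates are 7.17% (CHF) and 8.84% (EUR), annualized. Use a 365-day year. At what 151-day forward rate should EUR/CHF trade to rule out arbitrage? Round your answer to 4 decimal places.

0.9529

By covered interest parity, F = S · (1+r_CHF)^T / (1+r_EUR)^T
= 0.9590 × 1.029061 / 1.035665 = 0.9590 × 0.993623
F = 0.9529 CHF per EUR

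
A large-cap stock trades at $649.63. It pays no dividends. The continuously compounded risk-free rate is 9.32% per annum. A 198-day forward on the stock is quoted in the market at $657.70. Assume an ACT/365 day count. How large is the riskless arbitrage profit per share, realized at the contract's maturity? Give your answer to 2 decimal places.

Fair forward: F* = S·e^(carry·T), with carry = r = 0.0932
F* = 649.63 · e^(0.0932 × 198/365) = 649.63 · e^0.050558 = 649.63 × 1.051858 = $683.3185
Market $657.70 < fair $683.3185: forward underpriced → reverse cash-and-carry (short spot, go long the forward).
At maturity, profit = |F_mkt − F*| = |657.70 − 683.3185| = $25.62 per share

$25.62 per share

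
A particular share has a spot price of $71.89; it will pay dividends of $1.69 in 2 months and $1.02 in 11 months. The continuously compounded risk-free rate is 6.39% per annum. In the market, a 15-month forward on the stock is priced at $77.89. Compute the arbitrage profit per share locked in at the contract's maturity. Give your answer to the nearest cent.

PV(dividends) I = 1.69·e^(−0.0639·2/12) + 1.02·e^(−0.0639·11/12) = 2.6341
Fair forward F* = (S − I)·e^(rT) = (71.89 − 2.6341)·e^0.079875 = 69.2559 × 1.083152 = 75.0147
Market $77.89 > fair 75.0147: forward overpriced → cash-and-carry (borrow at r, buy the stock and collect the dividends, short the forward).
Profit at T = |F_mkt − F*| = |77.89 − 75.0147| = $2.88 per share

$2.88 per share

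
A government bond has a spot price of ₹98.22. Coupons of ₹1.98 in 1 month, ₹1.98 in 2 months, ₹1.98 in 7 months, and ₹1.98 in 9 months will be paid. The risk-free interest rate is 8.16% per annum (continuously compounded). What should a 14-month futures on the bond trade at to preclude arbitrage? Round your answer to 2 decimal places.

PV(coupons) I = 1.98·e^(−0.0816·1/12) + 1.98·e^(−0.0816·2/12) + 1.98·e^(−0.0816·7/12) + 1.98·e^(−0.0816·9/12)
I = 1.9666 + 1.9533 + 1.8880 + 1.8625 = 7.6704
F = (S − I)·e^(rT) = (98.22 − 7.6704) · e^(0.0816·14/12)
= 90.5496 · e^0.095200 = 90.5496 × 1.099879 = ₹99.59

₹99.59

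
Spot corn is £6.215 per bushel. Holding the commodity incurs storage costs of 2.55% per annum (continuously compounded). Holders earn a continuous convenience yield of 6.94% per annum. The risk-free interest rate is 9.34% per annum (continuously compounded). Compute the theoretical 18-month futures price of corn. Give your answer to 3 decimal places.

£6.694 per bushel

Net carry = r + u − y = 0.0934 + 0.0255 − 0.0694 = 0.0495
F = S·e^((r+u−y)T) = 6.215 · e^(0.0495 × 18/12) = 6.215 · e^0.074250
= 6.215 × 1.077076 = £6.694 per bushel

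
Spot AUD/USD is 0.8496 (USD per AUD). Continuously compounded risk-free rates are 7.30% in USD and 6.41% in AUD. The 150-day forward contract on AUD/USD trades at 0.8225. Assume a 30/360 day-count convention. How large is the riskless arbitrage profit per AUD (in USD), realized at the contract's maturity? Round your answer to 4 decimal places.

0.0303 per AUD (in USD)

Fair forward: F* = S·e^(carry·T), with carry = (r_USD − r_AUD) = 0.0730 − 0.0641 = 0.0089
F* = 0.8496 · e^(0.0089 × 150/360) = 0.8496 · e^0.003708 = 0.8496 × 1.003715 = 0.8528
Market 0.8225 < fair 0.8528: forward underpriced → reverse cash-and-carry (short spot, go long the forward).
At maturity, profit = |F_mkt − F*| = |0.8225 − 0.8528| = 0.0303 per AUD (in USD)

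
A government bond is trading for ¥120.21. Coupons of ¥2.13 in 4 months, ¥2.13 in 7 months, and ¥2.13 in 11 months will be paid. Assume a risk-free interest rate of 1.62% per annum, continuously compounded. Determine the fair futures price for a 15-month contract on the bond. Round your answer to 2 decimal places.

PV(coupons) I = 2.13·e^(−0.0162·4/12) + 2.13·e^(−0.0162·7/12) + 2.13·e^(−0.0162·11/12)
I = 2.1185 + 2.1100 + 2.0986 = 6.3271
F = (S − I)·e^(rT) = (120.21 − 6.3271) · e^(0.0162·15/12)
= 113.8829 · e^0.020250 = 113.8829 × 1.020456 = ¥116.21

¥116.21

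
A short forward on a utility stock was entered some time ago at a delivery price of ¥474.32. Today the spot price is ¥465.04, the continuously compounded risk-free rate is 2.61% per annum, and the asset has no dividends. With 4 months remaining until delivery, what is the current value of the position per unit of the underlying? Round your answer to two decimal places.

Current fair forward for the remaining 4 months: F = S·e^(r·T), r = 0.0261
F = 465.04 · e^(0.0261 × 4/12) = 465.04 × 1.008738 = 469.1035
Value of long forward = (F − K)·e^(−rT) = (469.1035 − 474.32) · e^(−0.0261·4/12)
= -5.2165 × 0.991338 = -5.17
Short position value = −(long value) = ¥5.17

¥5.17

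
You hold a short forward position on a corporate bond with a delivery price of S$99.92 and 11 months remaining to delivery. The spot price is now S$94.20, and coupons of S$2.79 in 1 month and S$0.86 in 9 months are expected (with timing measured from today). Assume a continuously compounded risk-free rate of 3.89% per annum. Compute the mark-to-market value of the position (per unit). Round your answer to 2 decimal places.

S$5.84

PV(remaining coupons) I = 2.79·e^(−0.0389·1/12) + 0.86·e^(−0.0389·9/12) = 3.6162
Current forward F = (S − I)·e^(rT) = (94.20 − 3.6162)·e^(0.0389·11/12) = 90.5838 × 1.036302 = 93.8722
Value (long) = (F − K)·e^(−rT) = (93.8722 − 99.92) × 0.964970 = -5.8359
Short position value = −(long value) = S$5.84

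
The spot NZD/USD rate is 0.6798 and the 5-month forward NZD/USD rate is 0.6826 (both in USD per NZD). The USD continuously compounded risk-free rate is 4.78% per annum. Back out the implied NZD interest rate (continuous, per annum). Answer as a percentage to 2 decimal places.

F = S·e^((r_USD − r_NZD)T) ⇒ r_NZD = r_USD − ln(F/S)/T
ln(0.6826/0.6798) = 0.004110; /(5/12) = 0.009864
r_NZD = 0.0478 − 0.009864 = 0.037936
r_NZD = 3.79%

3.79%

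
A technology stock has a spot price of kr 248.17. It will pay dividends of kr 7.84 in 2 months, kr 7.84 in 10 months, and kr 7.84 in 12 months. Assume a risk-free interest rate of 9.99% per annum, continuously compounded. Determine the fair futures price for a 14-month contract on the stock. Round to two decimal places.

kr 254.11

PV(dividends) I = 7.84·e^(−0.0999·2/12) + 7.84·e^(−0.0999·10/12) + 7.84·e^(−0.0999·12/12)
I = 7.7105 + 7.2137 + 7.0946 = 22.0188
F = (S − I)·e^(rT) = (248.17 − 22.0188) · e^(0.0999·14/12)
= 226.1512 · e^0.116550 = 226.1512 × 1.123614 = kr 254.11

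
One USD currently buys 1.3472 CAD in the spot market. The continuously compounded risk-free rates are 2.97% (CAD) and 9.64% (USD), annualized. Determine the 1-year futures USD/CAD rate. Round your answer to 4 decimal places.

F = S·e^((r_CAD − r_USD)T) = 1.3472 · e^((0.0297 − 0.0964) × 1)
= 1.3472 · e^-0.066700 = 1.3472 × 0.935476
F = 1.2603 CAD per USD

1.2603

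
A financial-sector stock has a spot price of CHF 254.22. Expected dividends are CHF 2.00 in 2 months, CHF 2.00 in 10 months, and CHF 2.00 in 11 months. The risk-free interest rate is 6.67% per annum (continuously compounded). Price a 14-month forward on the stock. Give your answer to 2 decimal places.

PV(dividends) I = 2.00·e^(−0.0667·2/12) + 2.00·e^(−0.0667·10/12) + 2.00·e^(−0.0667·11/12)
I = 1.9779 + 1.8919 + 1.8814 = 5.7512
F = (S − I)·e^(rT) = (254.22 − 5.7512) · e^(0.0667·14/12)
= 248.4688 · e^0.077817 = 248.4688 × 1.080925 = CHF 268.58

CHF 268.58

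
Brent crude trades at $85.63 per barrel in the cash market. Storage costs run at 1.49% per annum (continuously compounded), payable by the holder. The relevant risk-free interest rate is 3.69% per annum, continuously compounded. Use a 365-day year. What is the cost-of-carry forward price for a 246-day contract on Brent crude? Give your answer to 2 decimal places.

$88.67 per barrel

Net carry = r + u − y = 0.0369 + 0.0149 − 0.0000 = 0.0518
F = S·e^((r+u−y)T) = 85.63 · e^(0.0518 × 246/365) = 85.63 · e^0.034912
= 85.63 × 1.035529 = $88.67 per barrel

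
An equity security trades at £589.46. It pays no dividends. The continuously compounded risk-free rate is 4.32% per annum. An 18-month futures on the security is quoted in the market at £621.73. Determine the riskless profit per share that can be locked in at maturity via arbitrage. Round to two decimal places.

Fair futures: F* = S·e^(carry·T), with carry = r = 0.0432
F* = 589.46 · e^(0.0432 × 18/12) = 589.46 · e^0.064800 = 589.46 × 1.066946 = £628.9220
Market £621.73 < fair £628.9220: forward underpriced → reverse cash-and-carry (short spot, go long the forward).
At maturity, profit = |F_mkt − F*| = |621.73 − 628.9220| = £7.19 per share

£7.19 per share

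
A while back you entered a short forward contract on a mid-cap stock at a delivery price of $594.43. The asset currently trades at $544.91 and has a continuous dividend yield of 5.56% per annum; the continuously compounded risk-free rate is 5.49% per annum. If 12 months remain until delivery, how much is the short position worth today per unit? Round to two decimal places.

$47.24

Current fair forward for the remaining 12 months: F = S·e^((r − q)·T), (r − q) = 0.0549 − 0.0556 = -0.0007
F = 544.91 · e^(-0.0007 × 12/12) = 544.91 × 0.999300 = 544.5286
Value of long forward = (F − K)·e^(−rT) = (544.5286 − 594.43) · e^(−0.0549·12/12)
= -49.9014 × 0.946580 = -47.24
Short position value = −(long value) = $47.24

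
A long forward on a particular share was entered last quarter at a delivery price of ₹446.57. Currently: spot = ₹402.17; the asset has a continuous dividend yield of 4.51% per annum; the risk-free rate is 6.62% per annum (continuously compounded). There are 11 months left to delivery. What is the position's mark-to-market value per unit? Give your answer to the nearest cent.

Current fair forward for the remaining 11 months: F = S·e^((r − q)·T), (r − q) = 0.0662 − 0.0451 = 0.0211
F = 402.17 · e^(0.0211 × 11/12) = 402.17 × 1.019530 = 410.0244
Value of long forward = (F − K)·e^(−rT) = (410.0244 − 446.57) · e^(−0.0662·11/12)
= -36.5456 × 0.941121 = -34.39

-₹34.39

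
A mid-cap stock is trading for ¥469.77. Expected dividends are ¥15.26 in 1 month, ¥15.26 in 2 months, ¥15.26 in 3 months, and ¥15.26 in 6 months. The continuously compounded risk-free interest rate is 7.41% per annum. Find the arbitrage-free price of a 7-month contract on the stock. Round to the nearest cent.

¥427.95

PV(dividends) I = 15.26·e^(−0.0741·1/12) + 15.26·e^(−0.0741·2/12) + 15.26·e^(−0.0741·3/12) + 15.26·e^(−0.0741·6/12)
I = 15.1661 + 15.0727 + 14.9799 + 14.7050 = 59.9237
F = (S − I)·e^(rT) = (469.77 − 59.9237) · e^(0.0741·7/12)
= 409.8463 · e^0.043225 = 409.8463 × 1.044173 = ¥427.95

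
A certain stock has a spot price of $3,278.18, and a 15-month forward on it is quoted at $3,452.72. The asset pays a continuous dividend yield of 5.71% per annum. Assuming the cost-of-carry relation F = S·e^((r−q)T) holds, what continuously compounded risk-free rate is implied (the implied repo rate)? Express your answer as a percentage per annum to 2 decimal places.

From F = S·e^((r−q)T): (r − q) = ln(F/S)/T
ln(3452.72/3278.18) = ln(1.053243) = 0.051874
(r − q) = 0.051874 / (15/12) = 0.041499
r = ln(F/S)/T + q = 0.041499 + 0.0571 = 0.098599
r = 9.86%

9.86%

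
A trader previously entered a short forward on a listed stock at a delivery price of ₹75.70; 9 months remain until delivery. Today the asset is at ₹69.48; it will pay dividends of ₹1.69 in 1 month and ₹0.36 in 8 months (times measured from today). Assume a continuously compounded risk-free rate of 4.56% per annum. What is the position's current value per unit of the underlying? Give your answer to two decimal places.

₹5.71

PV(remaining dividends) I = 1.69·e^(−0.0456·1/12) + 0.36·e^(−0.0456·8/12) = 2.0328
Current forward F = (S − I)·e^(rT) = (69.48 − 2.0328)·e^(0.0456·9/12) = 67.4472 × 1.034792 = 69.7938
Value (long) = (F − K)·e^(−rT) = (69.7938 − 75.70) × 0.966378 = -5.7076
Short position value = −(long value) = ₹5.71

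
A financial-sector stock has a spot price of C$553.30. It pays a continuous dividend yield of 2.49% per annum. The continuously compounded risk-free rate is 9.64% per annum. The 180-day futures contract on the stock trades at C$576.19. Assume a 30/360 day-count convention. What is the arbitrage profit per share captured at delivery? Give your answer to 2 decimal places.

Fair futures: F* = S·e^(carry·T), with carry = (r − q) = 0.0964 − 0.0249 = 0.0715
F* = 553.30 · e^(0.0715 × 180/360) = 553.30 · e^0.035750 = 553.30 × 1.036397 = C$573.4385
Market C$576.19 > fair C$573.4385: forward overpriced → cash-and-carry (buy spot, short the forward).
At maturity, profit = |F_mkt − F*| = |576.19 − 573.4385| = C$2.75 per share

C$2.75 per share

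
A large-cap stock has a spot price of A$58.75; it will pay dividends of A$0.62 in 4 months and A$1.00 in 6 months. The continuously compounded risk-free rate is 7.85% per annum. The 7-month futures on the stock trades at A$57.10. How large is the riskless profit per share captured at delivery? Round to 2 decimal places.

PV(dividends) I = 0.62·e^(−0.0785·4/12) + 1.00·e^(−0.0785·6/12) = 1.5655
Fair futures F* = (S − I)·e^(rT) = (58.75 − 1.5655)·e^0.045792 = 57.1845 × 1.046857 = 59.8640
Market A$57.10 < fair 59.8640: forward underpriced → reverse cash-and-carry (short the stock, invest proceeds at r, pay the dividends, go long the forward).
Profit at T = |F_mkt − F*| = |57.10 − 59.8640| = A$2.76 per share

A$2.76 per share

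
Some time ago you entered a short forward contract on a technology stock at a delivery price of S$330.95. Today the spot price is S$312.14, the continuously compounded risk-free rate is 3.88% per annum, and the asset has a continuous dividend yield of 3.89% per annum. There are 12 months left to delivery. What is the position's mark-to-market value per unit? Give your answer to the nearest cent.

S$18.12

Current fair forward for the remaining 12 months: F = S·e^((r − q)·T), (r − q) = 0.0388 − 0.0389 = -0.0001
F = 312.14 · e^(-0.0001 × 12/12) = 312.14 × 0.999900 = 312.1088
Value of long forward = (F − K)·e^(−rT) = (312.1088 − 330.95) · e^(−0.0388·12/12)
= -18.8412 × 0.961943 = -18.12
Short position value = −(long value) = S$18.12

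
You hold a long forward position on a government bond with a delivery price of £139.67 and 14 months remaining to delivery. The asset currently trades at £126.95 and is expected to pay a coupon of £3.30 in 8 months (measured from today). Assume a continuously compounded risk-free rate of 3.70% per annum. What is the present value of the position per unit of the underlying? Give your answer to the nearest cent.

-£10.04

PV(remaining coupons) I = 3.30·e^(−0.0370·8/12) = 3.2196
Current forward F = (S − I)·e^(rT) = (126.95 − 3.2196)·e^(0.0370·14/12) = 123.7304 × 1.044112 = 129.1884
Value (long) = (F − K)·e^(−rT) = (129.1884 − 139.67) × 0.957752 = -10.0388
Value = -£10.04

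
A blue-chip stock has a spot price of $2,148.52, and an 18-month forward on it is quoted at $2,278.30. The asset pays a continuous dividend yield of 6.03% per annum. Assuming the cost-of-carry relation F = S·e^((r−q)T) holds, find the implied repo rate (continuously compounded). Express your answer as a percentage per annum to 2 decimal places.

9.94%

From F = S·e^((r−q)T): (r − q) = ln(F/S)/T
ln(2278.30/2148.52) = ln(1.060404) = 0.058650
(r − q) = 0.058650 / (18/12) = 0.039100
r = ln(F/S)/T + q = 0.039100 + 0.0603 = 0.099400
r = 9.94%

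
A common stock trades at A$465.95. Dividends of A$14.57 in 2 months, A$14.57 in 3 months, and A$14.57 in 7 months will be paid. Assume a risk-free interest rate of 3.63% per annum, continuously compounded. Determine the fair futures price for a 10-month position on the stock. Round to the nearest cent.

A$435.75

PV(dividends) I = 14.57·e^(−0.0363·2/12) + 14.57·e^(−0.0363·3/12) + 14.57·e^(−0.0363·7/12)
I = 14.4821 + 14.4384 + 14.2647 = 43.1852
F = (S − I)·e^(rT) = (465.95 − 43.1852) · e^(0.0363·10/12)
= 422.7648 · e^0.030250 = 422.7648 × 1.030712 = A$435.75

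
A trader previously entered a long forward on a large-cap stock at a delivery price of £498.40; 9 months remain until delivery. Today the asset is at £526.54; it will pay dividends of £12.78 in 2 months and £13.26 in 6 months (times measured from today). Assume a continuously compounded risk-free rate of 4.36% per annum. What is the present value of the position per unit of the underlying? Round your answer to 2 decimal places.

PV(remaining dividends) I = 12.78·e^(−0.0436·2/12) + 13.26·e^(−0.0436·6/12) = 25.6615
Current forward F = (S − I)·e^(rT) = (526.54 − 25.6615)·e^(0.0436·9/12) = 500.8785 × 1.033241 = 517.5282
Value (long) = (F − K)·e^(−rT) = (517.5282 − 498.40) × 0.967829 = 18.5128
Value = £18.51

£18.51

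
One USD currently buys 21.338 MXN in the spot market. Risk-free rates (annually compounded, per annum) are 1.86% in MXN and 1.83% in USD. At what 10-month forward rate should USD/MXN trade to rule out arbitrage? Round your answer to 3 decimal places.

21.343

By covered interest parity, F = S · (1+r_MXN)^T / (1+r_USD)^T
= 21.338 × 1.015476 / 1.015227 = 21.338 × 1.000245
F = 21.343 MXN per USD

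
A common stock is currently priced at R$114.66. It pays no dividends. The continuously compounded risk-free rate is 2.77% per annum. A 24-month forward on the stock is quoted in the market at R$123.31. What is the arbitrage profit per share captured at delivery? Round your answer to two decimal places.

Fair forward: F* = S·e^(carry·T), with carry = r = 0.0277
F* = 114.66 · e^(0.0277 × 24/12) = 114.66 · e^0.055400 = 114.66 × 1.056963 = R$121.1914
Market R$123.31 > fair R$121.1914: forward overpriced → cash-and-carry (buy spot, short the forward).
At maturity, profit = |F_mkt − F*| = |123.31 − 121.1914| = R$2.12 per share

R$2.12 per share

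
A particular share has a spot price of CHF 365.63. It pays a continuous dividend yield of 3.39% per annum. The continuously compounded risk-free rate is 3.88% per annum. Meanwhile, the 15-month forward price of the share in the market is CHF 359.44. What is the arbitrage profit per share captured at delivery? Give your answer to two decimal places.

Fair forward: F* = S·e^(carry·T), with carry = (r − q) = 0.0388 − 0.0339 = 0.0049
F* = 365.63 · e^(0.0049 × 15/12) = 365.63 · e^0.006125 = 365.63 × 1.006144 = CHF 367.8764
Market CHF 359.44 < fair CHF 367.8764: forward underpriced → reverse cash-and-carry (short spot, go long the forward).
At maturity, profit = |F_mkt − F*| = |359.44 − 367.8764| = CHF 8.44 per share

CHF 8.44 per share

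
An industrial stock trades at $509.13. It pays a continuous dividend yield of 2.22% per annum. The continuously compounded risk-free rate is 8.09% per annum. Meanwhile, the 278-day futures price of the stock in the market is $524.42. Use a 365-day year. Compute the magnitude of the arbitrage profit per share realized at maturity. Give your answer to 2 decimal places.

Fair futures: F* = S·e^(carry·T), with carry = (r − q) = 0.0809 − 0.0222 = 0.0587
F* = 509.13 · e^(0.0587 × 278/365) = 509.13 · e^0.044708 = 509.13 × 1.045722 = $532.4084
Market $524.42 < fair $532.4084: forward underpriced → reverse cash-and-carry (short spot, go long the forward).
At maturity, profit = |F_mkt − F*| = |524.42 − 532.4084| = $7.99 per share

$7.99 per share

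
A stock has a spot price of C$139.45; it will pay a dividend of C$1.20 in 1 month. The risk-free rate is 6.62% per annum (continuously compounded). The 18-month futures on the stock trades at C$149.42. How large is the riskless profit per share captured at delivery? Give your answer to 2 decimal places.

PV(dividends) I = 1.20·e^(−0.0662·1/12) = 1.1934
Fair futures F* = (S − I)·e^(rT) = (139.45 − 1.1934)·e^0.099300 = 138.2566 × 1.104398 = 152.6903
Market C$149.42 < fair 152.6903: forward underpriced → reverse cash-and-carry (short the stock, invest proceeds at r, pay the dividends, go long the forward).
Profit at T = |F_mkt − F*| = |149.42 − 152.6903| = C$3.27 per share

C$3.27 per share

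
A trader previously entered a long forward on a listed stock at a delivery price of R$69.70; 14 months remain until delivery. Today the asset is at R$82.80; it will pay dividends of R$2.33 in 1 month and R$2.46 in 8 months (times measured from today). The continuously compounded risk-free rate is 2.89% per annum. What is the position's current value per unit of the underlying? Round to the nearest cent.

PV(remaining dividends) I = 2.33·e^(−0.0289·1/12) + 2.46·e^(−0.0289·8/12) = 4.7375
Current forward F = (S − I)·e^(rT) = (82.80 − 4.7375)·e^(0.0289·14/12) = 78.0625 × 1.034292 = 80.7394
Value (long) = (F − K)·e^(−rT) = (80.7394 − 69.70) × 0.966845 = 10.6734
Value = R$10.67

R$10.67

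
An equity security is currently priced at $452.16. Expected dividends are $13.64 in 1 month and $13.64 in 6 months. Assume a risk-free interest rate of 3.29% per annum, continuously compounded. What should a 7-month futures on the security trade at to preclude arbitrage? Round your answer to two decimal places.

PV(dividends) I = 13.64·e^(−0.0329·1/12) + 13.64·e^(−0.0329·6/12)
I = 13.6027 + 13.4175 = 27.0202
F = (S − I)·e^(rT) = (452.16 − 27.0202) · e^(0.0329·7/12)
= 425.1398 · e^0.019192 = 425.1398 × 1.019377 = $433.38

$433.38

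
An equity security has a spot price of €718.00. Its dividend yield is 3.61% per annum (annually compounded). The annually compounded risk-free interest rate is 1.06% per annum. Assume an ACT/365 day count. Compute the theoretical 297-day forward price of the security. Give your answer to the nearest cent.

€703.59

F = S · (1+r)^T / (1+q)^T
= 718.00 × 1.008617 / 1.029277 = 718.00 × 0.979928
F = €703.59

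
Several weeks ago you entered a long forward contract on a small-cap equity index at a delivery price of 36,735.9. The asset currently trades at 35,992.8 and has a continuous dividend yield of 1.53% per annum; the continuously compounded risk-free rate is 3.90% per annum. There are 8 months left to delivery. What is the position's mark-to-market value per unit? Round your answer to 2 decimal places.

-165.54

Current fair forward for the remaining 8 months: F = S·e^((r − q)·T), (r − q) = 0.0390 − 0.0153 = 0.0237
F = 35992.8 · e^(0.0237 × 8/12) = 35992.8 × 1.01592548 = 36566.0026
Value of long forward = (F − K)·e^(−rT) = (36566.0026 − 36735.9) · e^(−0.0390·8/12)
= -169.8974 × 0.97433509 = -165.54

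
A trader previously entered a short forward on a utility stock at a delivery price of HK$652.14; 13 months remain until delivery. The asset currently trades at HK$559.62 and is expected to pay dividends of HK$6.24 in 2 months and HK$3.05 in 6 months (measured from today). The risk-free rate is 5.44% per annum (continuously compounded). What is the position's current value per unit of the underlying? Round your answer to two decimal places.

HK$64.35

PV(remaining dividends) I = 6.24·e^(−0.0544·2/12) + 3.05·e^(−0.0544·6/12) = 9.1518
Current forward F = (S − I)·e^(rT) = (559.62 − 9.1518)·e^(0.0544·13/12) = 550.4682 × 1.060705 = 583.8844
Value (long) = (F − K)·e^(−rT) = (583.8844 − 652.14) × 0.942770 = -64.3493
Short position value = −(long value) = HK$64.35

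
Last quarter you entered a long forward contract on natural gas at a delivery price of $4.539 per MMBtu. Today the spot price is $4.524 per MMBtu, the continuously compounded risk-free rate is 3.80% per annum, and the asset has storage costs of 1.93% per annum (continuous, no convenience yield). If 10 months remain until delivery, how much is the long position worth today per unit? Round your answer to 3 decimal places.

Current fair forward for the remaining 10 months: F = S·e^((r + u)·T), (r + u) = 0.0380 + 0.0193 = 0.0573
F = 4.524 · e^(0.0573 × 10/12) = 4.524 × 1.048908 = 4.7453
Value of long forward = (F − K)·e^(−rT) = (4.7453 − 4.539) · e^(−0.0380·10/12)
= 0.2063 × 0.968829 = 0.200

$0.200 per MMBtu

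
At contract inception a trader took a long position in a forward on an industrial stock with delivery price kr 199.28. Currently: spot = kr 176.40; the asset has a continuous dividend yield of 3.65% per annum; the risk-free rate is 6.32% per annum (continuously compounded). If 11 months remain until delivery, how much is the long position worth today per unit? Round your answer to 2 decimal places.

-kr 17.47

Current fair forward for the remaining 11 months: F = S·e^((r − q)·T), (r − q) = 0.0632 − 0.0365 = 0.0267
F = 176.40 · e^(0.0267 × 11/12) = 176.40 × 1.024777 = 180.7707
Value of long forward = (F − K)·e^(−rT) = (180.7707 − 199.28) · e^(−0.0632·11/12)
= -18.5093 × 0.943713 = -17.47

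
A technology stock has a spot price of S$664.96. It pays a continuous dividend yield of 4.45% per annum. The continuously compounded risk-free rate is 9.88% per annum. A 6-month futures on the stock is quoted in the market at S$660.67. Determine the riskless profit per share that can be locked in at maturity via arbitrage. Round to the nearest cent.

Fair futures: F* = S·e^(carry·T), with carry = (r − q) = 0.0988 − 0.0445 = 0.0543
F* = 664.96 · e^(0.0543 × 6/12) = 664.96 · e^0.027150 = 664.96 × 1.027522 = S$683.2610
Market S$660.67 < fair S$683.2610: forward underpriced → reverse cash-and-carry (short spot, go long the forward).
At maturity, profit = |F_mkt − F*| = |660.67 − 683.2610| = S$22.59 per share

S$22.59 per share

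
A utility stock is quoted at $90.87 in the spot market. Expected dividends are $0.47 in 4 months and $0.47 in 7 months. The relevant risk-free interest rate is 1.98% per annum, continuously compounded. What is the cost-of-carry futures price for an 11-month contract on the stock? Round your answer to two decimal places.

$91.59

PV(dividends) I = 0.47·e^(−0.0198·4/12) + 0.47·e^(−0.0198·7/12)
I = 0.4669 + 0.4646 = 0.9315
F = (S − I)·e^(rT) = (90.87 − 0.9315) · e^(0.0198·11/12)
= 89.9385 · e^0.018150 = 89.9385 × 1.018316 = $91.59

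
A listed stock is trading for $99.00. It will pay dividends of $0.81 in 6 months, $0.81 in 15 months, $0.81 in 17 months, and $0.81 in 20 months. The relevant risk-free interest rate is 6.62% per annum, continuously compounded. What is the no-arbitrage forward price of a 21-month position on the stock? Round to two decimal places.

$107.80

PV(dividends) I = 0.81·e^(−0.0662·6/12) + 0.81·e^(−0.0662·15/12) + 0.81·e^(−0.0662·17/12) + 0.81·e^(−0.0662·20/12)
I = 0.7836 + 0.7457 + 0.7375 + 0.7254 = 2.9922
F = (S − I)·e^(rT) = (99.00 − 2.9922) · e^(0.0662·21/12)
= 96.0078 · e^0.115850 = 96.0078 × 1.122827 = $107.80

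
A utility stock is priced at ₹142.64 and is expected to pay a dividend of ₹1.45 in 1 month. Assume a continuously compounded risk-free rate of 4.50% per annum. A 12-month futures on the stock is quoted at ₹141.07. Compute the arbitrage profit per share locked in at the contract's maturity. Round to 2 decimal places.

PV(dividends) I = 1.45·e^(−0.0450·1/12) = 1.4446
Fair futures F* = (S − I)·e^(rT) = (142.64 − 1.4446)·e^0.045000 = 141.1954 × 1.046028 = 147.6943
Market ₹141.07 < fair 147.6943: forward underpriced → reverse cash-and-carry (short the stock, invest proceeds at r, pay the dividends, go long the forward).
Profit at T = |F_mkt − F*| = |141.07 − 147.6943| = ₹6.62 per share

₹6.62 per share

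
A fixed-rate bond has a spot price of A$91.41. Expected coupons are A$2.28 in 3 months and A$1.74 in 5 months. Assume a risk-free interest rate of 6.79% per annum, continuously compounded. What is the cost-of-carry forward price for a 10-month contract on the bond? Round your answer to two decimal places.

A$92.57

PV(coupons) I = 2.28·e^(−0.0679·3/12) + 1.74·e^(−0.0679·5/12)
I = 2.2416 + 1.6915 = 3.9331
F = (S − I)·e^(rT) = (91.41 − 3.9331) · e^(0.0679·10/12)
= 87.4769 · e^0.056583 = 87.4769 × 1.058214 = A$92.57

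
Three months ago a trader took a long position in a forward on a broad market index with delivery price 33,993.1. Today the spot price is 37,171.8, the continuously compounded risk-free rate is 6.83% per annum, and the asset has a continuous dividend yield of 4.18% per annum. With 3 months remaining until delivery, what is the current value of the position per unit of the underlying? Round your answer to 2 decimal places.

Current fair forward for the remaining 3 months: F = S·e^((r − q)·T), (r − q) = 0.0683 − 0.0418 = 0.0265
F = 37171.8 · e^(0.0265 × 3/12) = 37171.8 × 1.00664699 = 37418.8806
Value of long forward = (F − K)·e^(−rT) = (37418.8806 − 33993.1) · e^(−0.0683·3/12)
= 3425.7806 × 0.98306995 = 3367.78

3367.78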